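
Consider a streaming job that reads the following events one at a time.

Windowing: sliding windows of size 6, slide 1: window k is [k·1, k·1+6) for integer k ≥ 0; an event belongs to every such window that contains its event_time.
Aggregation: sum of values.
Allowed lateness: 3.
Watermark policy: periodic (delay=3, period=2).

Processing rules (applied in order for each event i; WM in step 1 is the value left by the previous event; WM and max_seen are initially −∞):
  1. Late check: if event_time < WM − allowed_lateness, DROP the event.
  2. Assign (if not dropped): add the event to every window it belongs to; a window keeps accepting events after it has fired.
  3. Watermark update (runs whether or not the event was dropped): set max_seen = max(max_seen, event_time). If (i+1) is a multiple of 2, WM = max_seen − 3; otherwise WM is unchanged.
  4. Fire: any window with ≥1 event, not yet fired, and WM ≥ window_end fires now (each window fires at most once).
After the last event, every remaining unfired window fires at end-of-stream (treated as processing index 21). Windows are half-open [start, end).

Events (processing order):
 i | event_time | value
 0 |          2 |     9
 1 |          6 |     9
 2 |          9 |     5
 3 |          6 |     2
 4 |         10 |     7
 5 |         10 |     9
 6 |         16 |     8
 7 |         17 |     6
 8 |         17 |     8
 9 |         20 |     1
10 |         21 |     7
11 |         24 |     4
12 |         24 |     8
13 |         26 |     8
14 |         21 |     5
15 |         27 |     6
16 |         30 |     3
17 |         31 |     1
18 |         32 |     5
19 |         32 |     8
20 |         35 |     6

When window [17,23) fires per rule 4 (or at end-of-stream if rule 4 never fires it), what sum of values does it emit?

22

i=0 t=2 v=9: → [2,8),[1,7),[0,6); WM=−∞
i=1 t=6 v=9: → [6,12),[5,11),[4,10),[3,9),[2,8),[1,7); WM=3
i=2 t=9 v=5: → [9,15),[8,14),[7,13),[6,12),[5,11),[4,10); WM=3
i=3 t=6 v=2: → [6,12),[5,11),[4,10),[3,9),[2,8),[1,7); WM=6; [0,6) fires=9
i=4 t=10 v=7: → [10,16),[9,15),[8,14),[7,13),[6,12),[5,11); WM=6
i=5 t=10 v=9: → [10,16),[9,15),[8,14),[7,13),[6,12),[5,11); WM=7; [1,7) fires=20
i=6 t=16 v=8: → [16,22),[15,21),[14,20),[13,19),[12,18),[11,17); WM=7
i=7 t=17 v=6: → [17,23),[16,22),[15,21),[14,20),[13,19),[12,18); WM=14; [2,8) fires=20 [3,9) fires=11 [4,10) fires=16 [5,11) fires=32 [6,12) fires=32 [7,13) fires=21 [8,14) fires=21
i=8 t=17 v=8: → [17,23),[16,22),[15,21),[14,20),[13,19),[12,18); WM=14
i=9 t=20 v=1: → [20,26),[19,25),[18,24),[17,23),[16,22),[15,21); WM=17; [9,15) fires=21 [10,16) fires=16 [11,17) fires=8
i=10 t=21 v=7: → [21,27),[20,26),[19,25),[18,24),[17,23),[16,22); WM=17
i=11 t=24 v=4: → [24,30),[23,29),[22,28),[21,27),[20,26),[19,25); WM=21; [12,18) fires=22 [13,19) fires=22 [14,20) fires=22 [15,21) fires=23
i=12 t=24 v=8: → [24,30),[23,29),[22,28),[21,27),[20,26),[19,25); WM=21
i=13 t=26 v=8: → [26,32),[25,31),[24,30),[23,29),[22,28),[21,27); WM=23; [16,22) fires=30 [17,23) fires=22
i=14 t=21 v=5: → [21,27),[20,26),[19,25),[18,24),[17,23),[16,22); WM=23
i=15 t=27 v=6: → [27,33),[26,32),[25,31),[24,30),[23,29),[22,28); WM=24; [18,24) fires=13
i=16 t=30 v=3: → [30,36),[29,35),[28,34),[27,33),[26,32),[25,31); WM=24
i=17 t=31 v=1: → [31,37),[30,36),[29,35),[28,34),[27,33),[26,32); WM=28; [19,25) fires=25 [20,26) fires=25 [21,27) fires=32 [22,28) fires=26
i=18 t=32 v=5: → [32,38),[31,37),[30,36),[29,35),[28,34),[27,33); WM=28
i=19 t=32 v=8: → [32,38),[31,37),[30,36),[29,35),[28,34),[27,33); WM=29; [23,29) fires=26
i=20 t=35 v=6: → [35,41),[34,40),[33,39),[32,38),[31,37),[30,36); WM=29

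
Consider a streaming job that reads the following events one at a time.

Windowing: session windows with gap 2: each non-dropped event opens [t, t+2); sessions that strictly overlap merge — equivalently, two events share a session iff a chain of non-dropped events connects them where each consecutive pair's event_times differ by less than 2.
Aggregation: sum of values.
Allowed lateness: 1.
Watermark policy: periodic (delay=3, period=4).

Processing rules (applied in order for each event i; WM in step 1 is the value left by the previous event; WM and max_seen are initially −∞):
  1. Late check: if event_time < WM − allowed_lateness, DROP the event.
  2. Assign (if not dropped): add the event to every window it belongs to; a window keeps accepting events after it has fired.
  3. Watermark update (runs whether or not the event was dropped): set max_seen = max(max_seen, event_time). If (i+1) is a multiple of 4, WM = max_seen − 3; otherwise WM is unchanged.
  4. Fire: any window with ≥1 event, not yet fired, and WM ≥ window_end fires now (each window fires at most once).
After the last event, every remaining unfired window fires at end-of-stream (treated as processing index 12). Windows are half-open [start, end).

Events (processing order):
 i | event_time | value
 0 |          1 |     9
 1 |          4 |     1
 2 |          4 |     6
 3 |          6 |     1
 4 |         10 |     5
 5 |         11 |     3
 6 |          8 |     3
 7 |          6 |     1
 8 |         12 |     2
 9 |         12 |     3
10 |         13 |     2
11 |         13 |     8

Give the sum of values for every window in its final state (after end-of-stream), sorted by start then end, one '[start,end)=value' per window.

[1,3)=9 [4,6)=7 [6,8)=2 [8,10)=3 [10,15)=23

i=0 t=1 v=9: → [1,3); WM=−∞
i=1 t=4 v=1: → [4,6); WM=−∞
i=2 t=4 v=6: → [4,6); WM=−∞
i=3 t=6 v=1: → [6,8); WM=3
i=4 t=10 v=5: → [10,12); WM=3
i=5 t=11 v=3: → [10,13); WM=3
i=6 t=8 v=3: → [8,10); WM=3
i=7 t=6 v=1: → [6,8); WM=8
i=8 t=12 v=2: → [10,14); WM=8
i=9 t=12 v=3: → [10,14); WM=8
i=10 t=13 v=2: → [10,15); WM=8
i=11 t=13 v=8: → [10,15); WM=10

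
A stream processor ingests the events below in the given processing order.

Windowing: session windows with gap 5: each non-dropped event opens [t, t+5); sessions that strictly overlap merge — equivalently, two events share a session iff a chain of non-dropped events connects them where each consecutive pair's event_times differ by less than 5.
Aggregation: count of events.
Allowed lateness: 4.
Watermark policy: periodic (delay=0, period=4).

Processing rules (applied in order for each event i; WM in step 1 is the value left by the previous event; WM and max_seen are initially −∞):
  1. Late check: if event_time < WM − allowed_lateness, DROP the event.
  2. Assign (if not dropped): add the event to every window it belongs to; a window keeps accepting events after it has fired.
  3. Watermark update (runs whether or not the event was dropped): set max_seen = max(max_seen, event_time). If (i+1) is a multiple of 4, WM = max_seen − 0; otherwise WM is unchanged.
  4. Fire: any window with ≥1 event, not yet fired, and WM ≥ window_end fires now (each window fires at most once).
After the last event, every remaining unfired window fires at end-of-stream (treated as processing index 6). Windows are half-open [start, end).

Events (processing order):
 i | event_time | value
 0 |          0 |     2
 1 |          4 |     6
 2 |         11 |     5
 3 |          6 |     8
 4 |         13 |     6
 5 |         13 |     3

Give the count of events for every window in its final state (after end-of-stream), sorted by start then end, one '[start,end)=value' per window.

[0,11)=3 [11,18)=3

i=0 t=0 v=2: → [0,5); WM=−∞
i=1 t=4 v=6: → [0,9); WM=−∞
i=2 t=11 v=5: → [11,16); WM=−∞
i=3 t=6 v=8: → [0,11); WM=11
i=4 t=13 v=6: → [11,18); WM=11
i=5 t=13 v=3: → [11,18); WM=11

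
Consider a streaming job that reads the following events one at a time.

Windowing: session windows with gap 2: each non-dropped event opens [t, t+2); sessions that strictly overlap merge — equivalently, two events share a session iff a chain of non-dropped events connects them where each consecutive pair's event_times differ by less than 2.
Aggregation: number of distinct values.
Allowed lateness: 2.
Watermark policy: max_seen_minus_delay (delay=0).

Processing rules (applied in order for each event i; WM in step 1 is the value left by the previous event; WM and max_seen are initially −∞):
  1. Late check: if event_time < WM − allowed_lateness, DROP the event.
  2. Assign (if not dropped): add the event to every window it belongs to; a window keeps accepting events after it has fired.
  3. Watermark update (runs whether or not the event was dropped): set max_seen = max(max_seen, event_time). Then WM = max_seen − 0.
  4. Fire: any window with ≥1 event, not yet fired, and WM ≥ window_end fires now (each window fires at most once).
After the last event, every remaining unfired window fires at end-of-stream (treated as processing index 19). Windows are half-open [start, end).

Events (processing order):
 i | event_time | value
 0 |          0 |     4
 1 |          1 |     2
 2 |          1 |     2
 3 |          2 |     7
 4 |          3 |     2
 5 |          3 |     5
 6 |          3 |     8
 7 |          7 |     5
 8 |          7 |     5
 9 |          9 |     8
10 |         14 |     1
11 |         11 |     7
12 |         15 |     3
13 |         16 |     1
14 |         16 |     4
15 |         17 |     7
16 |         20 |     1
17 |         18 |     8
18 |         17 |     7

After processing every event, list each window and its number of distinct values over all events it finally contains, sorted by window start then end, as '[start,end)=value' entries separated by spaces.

i=0 t=0 v=4: → [0,2); WM=0
i=1 t=1 v=2: → [0,3); WM=1
i=2 t=1 v=2: → [0,3); WM=1
i=3 t=2 v=7: → [0,4); WM=2
i=4 t=3 v=2: → [0,5); WM=3
i=5 t=3 v=5: → [0,5); WM=3
i=6 t=3 v=8: → [0,5); WM=3
i=7 t=7 v=5: → [7,9); WM=7
i=8 t=7 v=5: → [7,9); WM=7
i=9 t=9 v=8: → [9,11); WM=9
i=10 t=14 v=1: → [14,16); WM=14
i=11 t=11 v=7: DROP (t<14-2); WM=14
i=12 t=15 v=3: → [14,17); WM=15
i=13 t=16 v=1: → [14,18); WM=16
i=14 t=16 v=4: → [14,18); WM=16
i=15 t=17 v=7: → [14,19); WM=17
i=16 t=20 v=1: → [20,22); WM=20
i=17 t=18 v=8: → [14,20); WM=20
i=18 t=17 v=7: DROP (t<20-2); WM=20

[0,5)=5 [7,9)=1 [9,11)=1 [14,20)=5 [20,22)=1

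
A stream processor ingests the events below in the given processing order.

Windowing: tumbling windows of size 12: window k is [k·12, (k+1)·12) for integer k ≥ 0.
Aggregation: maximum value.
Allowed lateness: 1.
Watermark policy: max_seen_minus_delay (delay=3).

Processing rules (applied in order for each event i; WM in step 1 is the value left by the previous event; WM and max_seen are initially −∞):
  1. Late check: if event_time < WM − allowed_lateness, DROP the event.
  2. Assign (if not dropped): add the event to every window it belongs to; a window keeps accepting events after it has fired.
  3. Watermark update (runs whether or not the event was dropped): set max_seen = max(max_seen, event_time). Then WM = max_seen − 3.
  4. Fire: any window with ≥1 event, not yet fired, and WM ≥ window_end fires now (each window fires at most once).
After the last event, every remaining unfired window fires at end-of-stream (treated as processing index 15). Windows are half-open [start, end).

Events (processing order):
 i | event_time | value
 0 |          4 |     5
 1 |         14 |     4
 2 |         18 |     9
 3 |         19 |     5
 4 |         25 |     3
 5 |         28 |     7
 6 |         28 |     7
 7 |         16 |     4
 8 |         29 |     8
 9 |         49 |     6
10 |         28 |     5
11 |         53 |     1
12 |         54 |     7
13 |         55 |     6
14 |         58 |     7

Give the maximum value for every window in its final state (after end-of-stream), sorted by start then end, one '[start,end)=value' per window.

i=0 t=4 v=5: → [0,12); WM=1
i=1 t=14 v=4: → [12,24); WM=11
i=2 t=18 v=9: → [12,24); WM=15; [0,12) fires=5
i=3 t=19 v=5: → [12,24); WM=16
i=4 t=25 v=3: → [24,36); WM=22
i=5 t=28 v=7: → [24,36); WM=25; [12,24) fires=9
i=6 t=28 v=7: → [24,36); WM=25
i=7 t=16 v=4: DROP (t<25-1); WM=25
i=8 t=29 v=8: → [24,36); WM=26
i=9 t=49 v=6: → [48,60); WM=46; [24,36) fires=8
i=10 t=28 v=5: DROP (t<46-1); WM=46
i=11 t=53 v=1: → [48,60); WM=50
i=12 t=54 v=7: → [48,60); WM=51
i=13 t=55 v=6: → [48,60); WM=52
i=14 t=58 v=7: → [48,60); WM=55

[0,12)=5 [12,24)=9 [24,36)=8 [48,60)=7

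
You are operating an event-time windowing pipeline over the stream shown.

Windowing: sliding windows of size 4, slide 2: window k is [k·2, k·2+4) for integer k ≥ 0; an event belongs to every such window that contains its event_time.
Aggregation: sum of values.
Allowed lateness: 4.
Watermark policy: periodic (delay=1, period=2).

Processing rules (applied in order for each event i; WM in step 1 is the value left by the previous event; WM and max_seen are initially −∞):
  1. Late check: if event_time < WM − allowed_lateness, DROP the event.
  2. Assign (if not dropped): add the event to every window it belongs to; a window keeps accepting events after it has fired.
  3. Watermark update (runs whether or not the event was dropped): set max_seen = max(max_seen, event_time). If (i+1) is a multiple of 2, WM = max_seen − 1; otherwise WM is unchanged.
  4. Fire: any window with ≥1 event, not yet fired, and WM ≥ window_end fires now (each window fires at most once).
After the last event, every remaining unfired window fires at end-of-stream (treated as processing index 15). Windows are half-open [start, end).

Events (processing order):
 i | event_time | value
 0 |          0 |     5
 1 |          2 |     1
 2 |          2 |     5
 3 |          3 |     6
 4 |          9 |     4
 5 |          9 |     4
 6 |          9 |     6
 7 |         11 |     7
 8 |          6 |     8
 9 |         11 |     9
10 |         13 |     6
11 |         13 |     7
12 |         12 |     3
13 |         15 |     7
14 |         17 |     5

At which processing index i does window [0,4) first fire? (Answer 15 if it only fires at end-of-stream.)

5

i=0 t=0 v=5: → [0,4); WM=−∞
i=1 t=2 v=1: → [2,6),[0,4); WM=1
i=2 t=2 v=5: → [2,6),[0,4); WM=1
i=3 t=3 v=6: → [2,6),[0,4); WM=2
i=4 t=9 v=4: → [8,12),[6,10); WM=2
i=5 t=9 v=4: → [8,12),[6,10); WM=8; [0,4) fires=17 [2,6) fires=12
i=6 t=9 v=6: → [8,12),[6,10); WM=8
i=7 t=11 v=7: → [10,14),[8,12); WM=10; [6,10) fires=14
i=8 t=6 v=8: → [6,10),[4,8); WM=10; [4,8) fires=8
i=9 t=11 v=9: → [10,14),[8,12); WM=10
i=10 t=13 v=6: → [12,16),[10,14); WM=10
i=11 t=13 v=7: → [12,16),[10,14); WM=12; [8,12) fires=30
i=12 t=12 v=3: → [12,16),[10,14); WM=12
i=13 t=15 v=7: → [14,18),[12,16); WM=14; [10,14) fires=32
i=14 t=17 v=5: → [16,20),[14,18); WM=14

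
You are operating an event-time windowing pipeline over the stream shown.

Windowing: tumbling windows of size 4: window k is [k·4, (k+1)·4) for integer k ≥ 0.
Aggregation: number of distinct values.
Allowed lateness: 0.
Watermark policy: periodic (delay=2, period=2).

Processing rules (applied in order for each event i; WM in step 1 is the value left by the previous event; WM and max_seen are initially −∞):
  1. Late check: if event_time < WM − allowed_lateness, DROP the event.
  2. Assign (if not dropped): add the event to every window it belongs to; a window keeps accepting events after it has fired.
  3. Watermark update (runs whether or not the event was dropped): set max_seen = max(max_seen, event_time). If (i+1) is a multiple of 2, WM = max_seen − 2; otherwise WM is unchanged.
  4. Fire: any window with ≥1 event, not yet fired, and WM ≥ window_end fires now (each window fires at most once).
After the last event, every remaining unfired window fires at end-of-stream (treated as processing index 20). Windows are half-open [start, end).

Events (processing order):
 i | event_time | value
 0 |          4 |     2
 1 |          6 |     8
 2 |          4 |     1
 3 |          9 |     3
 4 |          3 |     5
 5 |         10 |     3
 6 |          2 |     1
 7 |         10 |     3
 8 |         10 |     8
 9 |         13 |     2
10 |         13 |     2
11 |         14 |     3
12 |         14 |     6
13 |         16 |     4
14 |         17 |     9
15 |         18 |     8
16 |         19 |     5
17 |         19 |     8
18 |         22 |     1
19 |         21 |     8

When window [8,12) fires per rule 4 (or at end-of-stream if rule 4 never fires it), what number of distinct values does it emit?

i=0 t=4 v=2: → [4,8); WM=−∞
i=1 t=6 v=8: → [4,8); WM=4
i=2 t=4 v=1: → [4,8); WM=4
i=3 t=9 v=3: → [8,12); WM=7
i=4 t=3 v=5: DROP (t<7-0); WM=7
i=5 t=10 v=3: → [8,12); WM=8; [4,8) fires=3
i=6 t=2 v=1: DROP (t<8-0); WM=8
i=7 t=10 v=3: → [8,12); WM=8
i=8 t=10 v=8: → [8,12); WM=8
i=9 t=13 v=2: → [12,16); WM=11
i=10 t=13 v=2: → [12,16); WM=11
i=11 t=14 v=3: → [12,16); WM=12; [8,12) fires=2
i=12 t=14 v=6: → [12,16); WM=12
i=13 t=16 v=4: → [16,20); WM=14
i=14 t=17 v=9: → [16,20); WM=14
i=15 t=18 v=8: → [16,20); WM=16; [12,16) fires=3
i=16 t=19 v=5: → [16,20); WM=16
i=17 t=19 v=8: → [16,20); WM=17
i=18 t=22 v=1: → [20,24); WM=17
i=19 t=21 v=8: → [20,24); WM=20; [16,20) fires=4

2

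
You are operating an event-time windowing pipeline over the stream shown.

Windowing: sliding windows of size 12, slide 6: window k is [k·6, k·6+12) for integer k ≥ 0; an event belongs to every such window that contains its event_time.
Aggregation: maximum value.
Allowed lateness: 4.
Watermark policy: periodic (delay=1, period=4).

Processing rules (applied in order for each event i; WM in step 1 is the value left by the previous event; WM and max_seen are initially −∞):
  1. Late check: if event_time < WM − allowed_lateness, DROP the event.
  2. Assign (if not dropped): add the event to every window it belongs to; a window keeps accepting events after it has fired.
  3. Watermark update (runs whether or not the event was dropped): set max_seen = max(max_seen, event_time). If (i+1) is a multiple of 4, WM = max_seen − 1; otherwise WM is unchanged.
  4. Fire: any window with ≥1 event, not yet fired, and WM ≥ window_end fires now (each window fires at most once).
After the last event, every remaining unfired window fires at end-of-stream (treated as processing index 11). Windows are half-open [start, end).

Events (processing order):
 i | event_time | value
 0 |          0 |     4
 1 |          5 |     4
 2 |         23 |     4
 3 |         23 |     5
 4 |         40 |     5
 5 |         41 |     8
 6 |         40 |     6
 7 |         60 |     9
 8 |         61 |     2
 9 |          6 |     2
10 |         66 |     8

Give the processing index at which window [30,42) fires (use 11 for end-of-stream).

i=0 t=0 v=4: → [0,12); WM=−∞
i=1 t=5 v=4: → [0,12); WM=−∞
i=2 t=23 v=4: → [18,30),[12,24); WM=−∞
i=3 t=23 v=5: → [18,30),[12,24); WM=22; [0,12) fires=4
i=4 t=40 v=5: → [36,48),[30,42); WM=22
i=5 t=41 v=8: → [36,48),[30,42); WM=22
i=6 t=40 v=6: → [36,48),[30,42); WM=22
i=7 t=60 v=9: → [60,72),[54,66); WM=59; [12,24) fires=5 [18,30) fires=5 [30,42) fires=8 [36,48) fires=8
i=8 t=61 v=2: → [60,72),[54,66); WM=59
i=9 t=6 v=2: DROP (t<59-4); WM=59
i=10 t=66 v=8: → [66,78),[60,72); WM=59

7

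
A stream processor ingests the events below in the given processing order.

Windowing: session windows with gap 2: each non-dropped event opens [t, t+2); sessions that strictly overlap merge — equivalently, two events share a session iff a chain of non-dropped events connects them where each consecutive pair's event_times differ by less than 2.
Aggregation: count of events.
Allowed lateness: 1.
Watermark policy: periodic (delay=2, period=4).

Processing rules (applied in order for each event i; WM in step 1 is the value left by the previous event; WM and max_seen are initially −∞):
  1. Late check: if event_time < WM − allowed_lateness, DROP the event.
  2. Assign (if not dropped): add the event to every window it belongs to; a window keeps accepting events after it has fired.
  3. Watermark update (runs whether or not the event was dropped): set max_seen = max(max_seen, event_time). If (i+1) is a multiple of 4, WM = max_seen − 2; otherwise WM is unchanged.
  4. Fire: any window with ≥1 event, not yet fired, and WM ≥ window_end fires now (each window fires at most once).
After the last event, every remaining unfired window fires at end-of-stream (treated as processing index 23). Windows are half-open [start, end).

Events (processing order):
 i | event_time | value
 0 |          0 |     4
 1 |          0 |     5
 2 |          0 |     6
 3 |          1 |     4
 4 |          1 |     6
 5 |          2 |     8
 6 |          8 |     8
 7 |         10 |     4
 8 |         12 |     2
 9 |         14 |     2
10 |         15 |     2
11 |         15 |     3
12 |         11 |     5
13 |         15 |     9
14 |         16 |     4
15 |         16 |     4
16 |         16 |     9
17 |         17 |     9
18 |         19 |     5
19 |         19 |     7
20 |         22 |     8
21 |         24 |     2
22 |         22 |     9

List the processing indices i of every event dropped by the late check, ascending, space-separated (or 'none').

i=0 t=0 v=4: → [0,2); WM=−∞
i=1 t=0 v=5: → [0,2); WM=−∞
i=2 t=0 v=6: → [0,2); WM=−∞
i=3 t=1 v=4: → [0,3); WM=-1
i=4 t=1 v=6: → [0,3); WM=-1
i=5 t=2 v=8: → [0,4); WM=-1
i=6 t=8 v=8: → [8,10); WM=-1
i=7 t=10 v=4: → [10,12); WM=8
i=8 t=12 v=2: → [12,14); WM=8
i=9 t=14 v=2: → [14,16); WM=8
i=10 t=15 v=2: → [14,17); WM=8
i=11 t=15 v=3: → [14,17); WM=13
i=12 t=11 v=5: DROP (t<13-1); WM=13
i=13 t=15 v=9: → [14,17); WM=13
i=14 t=16 v=4: → [14,18); WM=13
i=15 t=16 v=4: → [14,18); WM=14
i=16 t=16 v=9: → [14,18); WM=14
i=17 t=17 v=9: → [14,19); WM=14
i=18 t=19 v=5: → [19,21); WM=14
i=19 t=19 v=7: → [19,21); WM=17
i=20 t=22 v=8: → [22,24); WM=17
i=21 t=24 v=2: → [24,26); WM=17
i=22 t=22 v=9: → [22,24); WM=17

12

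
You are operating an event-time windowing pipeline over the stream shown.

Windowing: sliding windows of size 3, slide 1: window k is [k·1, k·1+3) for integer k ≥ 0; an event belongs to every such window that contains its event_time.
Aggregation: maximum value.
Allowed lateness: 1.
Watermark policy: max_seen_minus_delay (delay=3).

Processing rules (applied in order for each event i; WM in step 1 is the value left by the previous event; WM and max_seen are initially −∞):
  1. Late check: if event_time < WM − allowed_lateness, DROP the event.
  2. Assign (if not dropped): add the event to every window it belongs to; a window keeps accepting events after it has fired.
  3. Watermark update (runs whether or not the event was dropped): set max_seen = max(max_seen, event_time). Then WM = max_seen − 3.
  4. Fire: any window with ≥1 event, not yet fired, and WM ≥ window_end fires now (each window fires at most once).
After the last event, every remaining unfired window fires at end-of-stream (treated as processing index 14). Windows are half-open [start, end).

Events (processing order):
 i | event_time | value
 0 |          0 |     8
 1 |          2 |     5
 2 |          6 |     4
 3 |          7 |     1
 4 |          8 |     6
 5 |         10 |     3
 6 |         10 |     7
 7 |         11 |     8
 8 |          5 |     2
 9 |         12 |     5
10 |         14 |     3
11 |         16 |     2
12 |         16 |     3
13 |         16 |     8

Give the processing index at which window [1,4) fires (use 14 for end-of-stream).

3

i=0 t=0 v=8: → [0,3); WM=-3
i=1 t=2 v=5: → [2,5),[1,4),[0,3); WM=-1
i=2 t=6 v=4: → [6,9),[5,8),[4,7); WM=3; [0,3) fires=8
i=3 t=7 v=1: → [7,10),[6,9),[5,8); WM=4; [1,4) fires=5
i=4 t=8 v=6: → [8,11),[7,10),[6,9); WM=5; [2,5) fires=5
i=5 t=10 v=3: → [10,13),[9,12),[8,11); WM=7; [4,7) fires=4
i=6 t=10 v=7: → [10,13),[9,12),[8,11); WM=7
i=7 t=11 v=8: → [11,14),[10,13),[9,12); WM=8; [5,8) fires=4
i=8 t=5 v=2: DROP (t<8-1); WM=8
i=9 t=12 v=5: → [12,15),[11,14),[10,13); WM=9; [6,9) fires=6
i=10 t=14 v=3: → [14,17),[13,16),[12,15); WM=11; [7,10) fires=6 [8,11) fires=7
i=11 t=16 v=2: → [16,19),[15,18),[14,17); WM=13; [9,12) fires=8 [10,13) fires=8
i=12 t=16 v=3: → [16,19),[15,18),[14,17); WM=13
i=13 t=16 v=8: → [16,19),[15,18),[14,17); WM=13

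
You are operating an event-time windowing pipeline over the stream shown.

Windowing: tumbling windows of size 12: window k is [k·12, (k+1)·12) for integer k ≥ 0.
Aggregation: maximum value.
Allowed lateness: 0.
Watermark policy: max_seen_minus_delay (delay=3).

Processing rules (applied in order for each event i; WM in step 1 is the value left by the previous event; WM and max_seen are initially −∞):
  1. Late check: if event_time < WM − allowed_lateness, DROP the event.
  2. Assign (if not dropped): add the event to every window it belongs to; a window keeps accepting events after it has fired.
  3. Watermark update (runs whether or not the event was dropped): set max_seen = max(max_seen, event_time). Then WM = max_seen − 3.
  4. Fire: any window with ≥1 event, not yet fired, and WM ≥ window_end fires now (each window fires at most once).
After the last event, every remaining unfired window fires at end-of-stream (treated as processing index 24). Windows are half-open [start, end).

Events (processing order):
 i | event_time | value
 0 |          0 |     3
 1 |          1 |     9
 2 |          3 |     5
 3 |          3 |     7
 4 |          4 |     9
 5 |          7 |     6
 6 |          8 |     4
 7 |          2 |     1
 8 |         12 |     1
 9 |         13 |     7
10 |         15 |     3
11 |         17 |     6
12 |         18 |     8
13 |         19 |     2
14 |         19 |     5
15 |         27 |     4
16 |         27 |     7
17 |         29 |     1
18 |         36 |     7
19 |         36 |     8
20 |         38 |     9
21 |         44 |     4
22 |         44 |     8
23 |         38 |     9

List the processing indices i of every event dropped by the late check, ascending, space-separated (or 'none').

7 23

i=0 t=0 v=3: → [0,12); WM=-3
i=1 t=1 v=9: → [0,12); WM=-2
i=2 t=3 v=5: → [0,12); WM=0
i=3 t=3 v=7: → [0,12); WM=0
i=4 t=4 v=9: → [0,12); WM=1
i=5 t=7 v=6: → [0,12); WM=4
i=6 t=8 v=4: → [0,12); WM=5
i=7 t=2 v=1: DROP (t<5-0); WM=5
i=8 t=12 v=1: → [12,24); WM=9
i=9 t=13 v=7: → [12,24); WM=10
i=10 t=15 v=3: → [12,24); WM=12; [0,12) fires=9
i=11 t=17 v=6: → [12,24); WM=14
i=12 t=18 v=8: → [12,24); WM=15
i=13 t=19 v=2: → [12,24); WM=16
i=14 t=19 v=5: → [12,24); WM=16
i=15 t=27 v=4: → [24,36); WM=24; [12,24) fires=8
i=16 t=27 v=7: → [24,36); WM=24
i=17 t=29 v=1: → [24,36); WM=26
i=18 t=36 v=7: → [36,48); WM=33
i=19 t=36 v=8: → [36,48); WM=33
i=20 t=38 v=9: → [36,48); WM=35
i=21 t=44 v=4: → [36,48); WM=41; [24,36) fires=7
i=22 t=44 v=8: → [36,48); WM=41
i=23 t=38 v=9: DROP (t<41-0); WM=41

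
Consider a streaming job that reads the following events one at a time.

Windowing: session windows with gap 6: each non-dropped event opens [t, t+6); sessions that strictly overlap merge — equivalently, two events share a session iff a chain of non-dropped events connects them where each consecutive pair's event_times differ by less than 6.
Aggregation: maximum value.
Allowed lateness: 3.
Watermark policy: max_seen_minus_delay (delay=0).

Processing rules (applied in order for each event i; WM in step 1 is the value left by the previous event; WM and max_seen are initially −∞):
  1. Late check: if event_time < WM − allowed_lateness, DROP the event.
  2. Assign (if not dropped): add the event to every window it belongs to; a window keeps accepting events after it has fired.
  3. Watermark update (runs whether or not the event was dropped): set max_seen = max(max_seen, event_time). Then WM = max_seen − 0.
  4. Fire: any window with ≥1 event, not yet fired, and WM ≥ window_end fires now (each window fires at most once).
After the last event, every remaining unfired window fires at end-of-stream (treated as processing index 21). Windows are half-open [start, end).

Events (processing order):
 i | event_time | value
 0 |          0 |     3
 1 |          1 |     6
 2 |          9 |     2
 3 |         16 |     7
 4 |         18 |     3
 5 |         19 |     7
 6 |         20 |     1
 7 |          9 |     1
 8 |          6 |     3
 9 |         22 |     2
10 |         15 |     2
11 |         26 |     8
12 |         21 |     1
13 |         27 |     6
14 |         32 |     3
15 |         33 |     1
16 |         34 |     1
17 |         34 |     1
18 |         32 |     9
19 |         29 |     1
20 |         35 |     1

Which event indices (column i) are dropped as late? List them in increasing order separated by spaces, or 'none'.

i=0 t=0 v=3: → [0,6); WM=0
i=1 t=1 v=6: → [0,7); WM=1
i=2 t=9 v=2: → [9,15); WM=9
i=3 t=16 v=7: → [16,22); WM=16
i=4 t=18 v=3: → [16,24); WM=18
i=5 t=19 v=7: → [16,25); WM=19
i=6 t=20 v=1: → [16,26); WM=20
i=7 t=9 v=1: DROP (t<20-3); WM=20
i=8 t=6 v=3: DROP (t<20-3); WM=20
i=9 t=22 v=2: → [16,28); WM=22
i=10 t=15 v=2: DROP (t<22-3); WM=22
i=11 t=26 v=8: → [16,32); WM=26
i=12 t=21 v=1: DROP (t<26-3); WM=26
i=13 t=27 v=6: → [16,33); WM=27
i=14 t=32 v=3: → [16,38); WM=32
i=15 t=33 v=1: → [16,39); WM=33
i=16 t=34 v=1: → [16,40); WM=34
i=17 t=34 v=1: → [16,40); WM=34
i=18 t=32 v=9: → [16,40); WM=34
i=19 t=29 v=1: DROP (t<34-3); WM=34
i=20 t=35 v=1: → [16,41); WM=35

7 8 10 12 19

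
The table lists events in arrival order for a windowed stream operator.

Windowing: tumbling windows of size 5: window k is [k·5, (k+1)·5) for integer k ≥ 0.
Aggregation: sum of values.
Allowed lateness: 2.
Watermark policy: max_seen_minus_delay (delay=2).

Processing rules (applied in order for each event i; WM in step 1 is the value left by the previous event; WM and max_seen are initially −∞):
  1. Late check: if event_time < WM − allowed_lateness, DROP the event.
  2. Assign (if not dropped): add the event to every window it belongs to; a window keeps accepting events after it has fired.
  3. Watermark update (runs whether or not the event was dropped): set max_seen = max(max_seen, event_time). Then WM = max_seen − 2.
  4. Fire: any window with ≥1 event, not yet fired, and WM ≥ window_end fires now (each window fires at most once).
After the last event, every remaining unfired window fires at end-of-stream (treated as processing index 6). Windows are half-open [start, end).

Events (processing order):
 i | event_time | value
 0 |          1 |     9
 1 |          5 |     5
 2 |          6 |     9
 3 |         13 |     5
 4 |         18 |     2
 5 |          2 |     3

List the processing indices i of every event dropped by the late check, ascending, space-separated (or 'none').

i=0 t=1 v=9: → [0,5); WM=-1
i=1 t=5 v=5: → [5,10); WM=3
i=2 t=6 v=9: → [5,10); WM=4
i=3 t=13 v=5: → [10,15); WM=11; [0,5) fires=9 [5,10) fires=14
i=4 t=18 v=2: → [15,20); WM=16; [10,15) fires=5
i=5 t=2 v=3: DROP (t<16-2); WM=16

5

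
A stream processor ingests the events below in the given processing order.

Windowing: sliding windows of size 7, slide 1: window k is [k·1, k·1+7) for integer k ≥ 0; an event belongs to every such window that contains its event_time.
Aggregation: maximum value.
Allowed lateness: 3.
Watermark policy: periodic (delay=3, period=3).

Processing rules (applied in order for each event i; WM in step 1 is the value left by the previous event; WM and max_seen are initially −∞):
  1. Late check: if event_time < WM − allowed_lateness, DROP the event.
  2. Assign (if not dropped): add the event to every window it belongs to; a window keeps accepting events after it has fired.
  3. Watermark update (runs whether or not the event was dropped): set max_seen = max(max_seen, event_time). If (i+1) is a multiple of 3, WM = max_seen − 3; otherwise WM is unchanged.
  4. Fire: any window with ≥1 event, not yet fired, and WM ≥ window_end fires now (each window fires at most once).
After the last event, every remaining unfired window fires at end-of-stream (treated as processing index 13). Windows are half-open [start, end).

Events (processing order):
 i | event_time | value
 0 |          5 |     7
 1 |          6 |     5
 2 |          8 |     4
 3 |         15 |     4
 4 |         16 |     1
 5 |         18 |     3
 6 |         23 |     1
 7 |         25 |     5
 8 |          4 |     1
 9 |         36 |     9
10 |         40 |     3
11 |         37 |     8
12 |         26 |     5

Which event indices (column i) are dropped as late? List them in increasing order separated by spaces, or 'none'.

i=0 t=5 v=7: → [5,12),[4,11),[3,10),[2,9),[1,8),[0,7); WM=−∞
i=1 t=6 v=5: → [6,13),[5,12),[4,11),[3,10),[2,9),[1,8),[0,7); WM=−∞
i=2 t=8 v=4: → [8,15),[7,14),[6,13),[5,12),[4,11),[3,10),[2,9); WM=5
i=3 t=15 v=4: → [15,22),[14,21),[13,20),[12,19),[11,18),[10,17),[9,16); WM=5
i=4 t=16 v=1: → [16,23),[15,22),[14,21),[13,20),[12,19),[11,18),[10,17); WM=5
i=5 t=18 v=3: → [18,25),[17,24),[16,23),[15,22),[14,21),[13,20),[12,19); WM=15; [0,7) fires=7 [1,8) fires=7 [2,9) fires=7 [3,10) fires=7 [4,11) fires=7 [5,12) fires=7 [6,13) fires=5 [7,14) fires=4 [8,15) fires=4
i=6 t=23 v=1: → [23,30),[22,29),[21,28),[20,27),[19,26),[18,25),[17,24); WM=15
i=7 t=25 v=5: → [25,32),[24,31),[23,30),[22,29),[21,28),[20,27),[19,26); WM=15
i=8 t=4 v=1: DROP (t<15-3); WM=22; [9,16) fires=4 [10,17) fires=4 [11,18) fires=4 [12,19) fires=4 [13,20) fires=4 [14,21) fires=4 [15,22) fires=4
i=9 t=36 v=9: → [36,43),[35,42),[34,41),[33,40),[32,39),[31,38),[30,37); WM=22
i=10 t=40 v=3: → [40,47),[39,46),[38,45),[37,44),[36,43),[35,42),[34,41); WM=22
i=11 t=37 v=8: → [37,44),[36,43),[35,42),[34,41),[33,40),[32,39),[31,38); WM=37; [16,23) fires=3 [17,24) fires=3 [18,25) fires=3 [19,26) fires=5 [20,27) fires=5 [21,28) fires=5 [22,29) fires=5 [23,30) fires=5 [24,31) fires=5 [25,32) fires=5 [30,37) fires=9
i=12 t=26 v=5: DROP (t<37-3); WM=37

8 12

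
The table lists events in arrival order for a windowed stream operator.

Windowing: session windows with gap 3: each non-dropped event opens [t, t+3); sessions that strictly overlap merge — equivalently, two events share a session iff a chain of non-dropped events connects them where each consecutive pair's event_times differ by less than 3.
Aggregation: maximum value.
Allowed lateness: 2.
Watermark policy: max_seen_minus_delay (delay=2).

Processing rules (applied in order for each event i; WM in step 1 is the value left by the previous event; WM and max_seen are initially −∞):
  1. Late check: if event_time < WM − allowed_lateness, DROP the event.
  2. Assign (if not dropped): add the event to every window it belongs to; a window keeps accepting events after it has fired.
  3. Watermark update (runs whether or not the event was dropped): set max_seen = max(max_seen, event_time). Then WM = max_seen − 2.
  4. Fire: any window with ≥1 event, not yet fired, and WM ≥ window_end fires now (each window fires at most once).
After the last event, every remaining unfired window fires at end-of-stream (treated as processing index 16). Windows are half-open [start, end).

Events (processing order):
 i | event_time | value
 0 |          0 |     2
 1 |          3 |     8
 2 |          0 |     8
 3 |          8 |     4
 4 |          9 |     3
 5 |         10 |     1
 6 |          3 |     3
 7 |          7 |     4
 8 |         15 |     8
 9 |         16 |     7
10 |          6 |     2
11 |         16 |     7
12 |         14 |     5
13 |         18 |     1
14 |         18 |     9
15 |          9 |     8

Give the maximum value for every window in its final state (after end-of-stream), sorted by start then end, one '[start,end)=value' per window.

i=0 t=0 v=2: → [0,3); WM=-2
i=1 t=3 v=8: → [3,6); WM=1
i=2 t=0 v=8: → [0,3); WM=1
i=3 t=8 v=4: → [8,11); WM=6
i=4 t=9 v=3: → [8,12); WM=7
i=5 t=10 v=1: → [8,13); WM=8
i=6 t=3 v=3: DROP (t<8-2); WM=8
i=7 t=7 v=4: → [7,13); WM=8
i=8 t=15 v=8: → [15,18); WM=13
i=9 t=16 v=7: → [15,19); WM=14
i=10 t=6 v=2: DROP (t<14-2); WM=14
i=11 t=16 v=7: → [15,19); WM=14
i=12 t=14 v=5: → [14,19); WM=14
i=13 t=18 v=1: → [14,21); WM=16
i=14 t=18 v=9: → [14,21); WM=16
i=15 t=9 v=8: DROP (t<16-2); WM=16

[0,3)=8 [3,6)=8 [7,13)=4 [14,21)=9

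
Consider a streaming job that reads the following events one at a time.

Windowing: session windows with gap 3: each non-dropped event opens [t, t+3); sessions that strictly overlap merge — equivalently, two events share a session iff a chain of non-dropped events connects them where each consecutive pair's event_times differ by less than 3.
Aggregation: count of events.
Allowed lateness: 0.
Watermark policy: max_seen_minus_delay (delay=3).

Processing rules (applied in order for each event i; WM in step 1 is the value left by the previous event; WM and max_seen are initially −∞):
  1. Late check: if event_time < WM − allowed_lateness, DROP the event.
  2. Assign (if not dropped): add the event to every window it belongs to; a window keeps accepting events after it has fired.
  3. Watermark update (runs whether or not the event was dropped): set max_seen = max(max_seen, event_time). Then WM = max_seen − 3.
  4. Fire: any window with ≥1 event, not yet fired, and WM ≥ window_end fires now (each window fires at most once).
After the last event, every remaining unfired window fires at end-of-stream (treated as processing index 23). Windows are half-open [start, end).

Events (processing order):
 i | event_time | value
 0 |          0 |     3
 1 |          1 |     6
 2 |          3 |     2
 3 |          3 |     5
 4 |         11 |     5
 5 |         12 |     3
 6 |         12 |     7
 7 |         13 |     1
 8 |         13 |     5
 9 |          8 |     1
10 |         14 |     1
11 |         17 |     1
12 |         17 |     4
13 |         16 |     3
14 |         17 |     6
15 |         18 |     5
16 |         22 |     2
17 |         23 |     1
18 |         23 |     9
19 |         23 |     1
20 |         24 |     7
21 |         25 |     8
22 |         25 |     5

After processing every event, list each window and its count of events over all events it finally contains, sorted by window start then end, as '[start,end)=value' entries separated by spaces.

i=0 t=0 v=3: → [0,3); WM=-3
i=1 t=1 v=6: → [0,4); WM=-2
i=2 t=3 v=2: → [0,6); WM=0
i=3 t=3 v=5: → [0,6); WM=0
i=4 t=11 v=5: → [11,14); WM=8
i=5 t=12 v=3: → [11,15); WM=9
i=6 t=12 v=7: → [11,15); WM=9
i=7 t=13 v=1: → [11,16); WM=10
i=8 t=13 v=5: → [11,16); WM=10
i=9 t=8 v=1: DROP (t<10-0); WM=10
i=10 t=14 v=1: → [11,17); WM=11
i=11 t=17 v=1: → [17,20); WM=14
i=12 t=17 v=4: → [17,20); WM=14
i=13 t=16 v=3: → [11,20); WM=14
i=14 t=17 v=6: → [11,20); WM=14
i=15 t=18 v=5: → [11,21); WM=15
i=16 t=22 v=2: → [22,25); WM=19
i=17 t=23 v=1: → [22,26); WM=20
i=18 t=23 v=9: → [22,26); WM=20
i=19 t=23 v=1: → [22,26); WM=20
i=20 t=24 v=7: → [22,27); WM=21
i=21 t=25 v=8: → [22,28); WM=22
i=22 t=25 v=5: → [22,28); WM=22

[0,6)=4 [11,21)=11 [22,28)=7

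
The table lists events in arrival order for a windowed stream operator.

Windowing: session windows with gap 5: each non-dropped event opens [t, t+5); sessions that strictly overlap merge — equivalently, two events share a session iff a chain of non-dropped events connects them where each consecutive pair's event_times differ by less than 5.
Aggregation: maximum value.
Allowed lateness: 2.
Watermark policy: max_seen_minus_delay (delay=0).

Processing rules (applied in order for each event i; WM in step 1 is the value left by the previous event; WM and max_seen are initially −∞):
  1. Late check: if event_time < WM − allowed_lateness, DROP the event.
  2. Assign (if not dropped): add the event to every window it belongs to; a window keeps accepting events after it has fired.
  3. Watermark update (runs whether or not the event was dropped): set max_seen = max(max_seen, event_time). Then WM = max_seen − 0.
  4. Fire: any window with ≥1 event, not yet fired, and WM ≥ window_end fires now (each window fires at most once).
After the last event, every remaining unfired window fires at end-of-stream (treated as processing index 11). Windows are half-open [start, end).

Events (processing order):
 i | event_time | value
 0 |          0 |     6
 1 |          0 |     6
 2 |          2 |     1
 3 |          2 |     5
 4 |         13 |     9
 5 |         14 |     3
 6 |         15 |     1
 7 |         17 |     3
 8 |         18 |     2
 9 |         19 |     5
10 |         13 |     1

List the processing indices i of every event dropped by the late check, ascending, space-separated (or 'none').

10

i=0 t=0 v=6: → [0,5); WM=0
i=1 t=0 v=6: → [0,5); WM=0
i=2 t=2 v=1: → [0,7); WM=2
i=3 t=2 v=5: → [0,7); WM=2
i=4 t=13 v=9: → [13,18); WM=13
i=5 t=14 v=3: → [13,19); WM=14
i=6 t=15 v=1: → [13,20); WM=15
i=7 t=17 v=3: → [13,22); WM=17
i=8 t=18 v=2: → [13,23); WM=18
i=9 t=19 v=5: → [13,24); WM=19
i=10 t=13 v=1: DROP (t<19-2); WM=19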